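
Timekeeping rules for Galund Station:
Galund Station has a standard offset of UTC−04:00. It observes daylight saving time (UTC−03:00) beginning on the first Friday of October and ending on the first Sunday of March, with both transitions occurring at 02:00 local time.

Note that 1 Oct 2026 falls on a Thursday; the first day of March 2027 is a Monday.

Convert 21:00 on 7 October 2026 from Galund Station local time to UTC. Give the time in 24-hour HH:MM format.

00:00

1 October 2026 is a Thursday, so the first Friday is October 2.
1 March 2027 is a Monday, so the first Sunday is March 7.
7 October 2026 lies within the daylight-saving period (2 October 2026 – 7 March 2027), so Galund Station is on daylight time, UTC−03:00.
21:00 local + 3h = 00:00 UTC (rolling into the next day, 8 October 2026).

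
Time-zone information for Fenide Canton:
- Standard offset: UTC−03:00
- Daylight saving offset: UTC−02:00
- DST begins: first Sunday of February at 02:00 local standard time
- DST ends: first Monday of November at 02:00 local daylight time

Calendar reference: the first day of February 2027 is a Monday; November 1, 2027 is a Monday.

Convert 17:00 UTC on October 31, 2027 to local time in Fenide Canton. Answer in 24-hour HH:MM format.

15:00

1 February 2027 is a Monday, so the first Sunday is February 7.
1 November 2027 is a Monday, so the first Monday is November 1.
At the standard offset (UTC−03:00), 17:00 UTC − 3h = 14:00 Fenide Canton standard time.
Daylight saving runs 7 February – 1 November; the standard-time date in Fenide Canton, October 31, 2027, is inside that window, so Fenide Canton is at UTC−02:00.
17:00 UTC − 2h = 15:00 local.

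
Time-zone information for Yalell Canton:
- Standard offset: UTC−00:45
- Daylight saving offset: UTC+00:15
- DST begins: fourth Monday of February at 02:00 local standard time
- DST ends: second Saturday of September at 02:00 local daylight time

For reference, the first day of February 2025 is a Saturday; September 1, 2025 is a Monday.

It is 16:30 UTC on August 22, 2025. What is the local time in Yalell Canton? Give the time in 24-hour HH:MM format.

16:45

1 February 2025 is a Saturday, so the first Monday is February 3 and the fourth is February 24.
1 September 2025 is a Monday, so the first Saturday is September 6 and the second is September 13.
At the standard offset (UTC−00:45), 16:30 UTC − 0h45m = 15:45 Yalell Canton standard time.
The standard-time date in Yalell Canton, August 22, 2025, falls between 24 February and 13 September, so daylight saving is in effect and Yalell Canton is at UTC+00:15.
16:30 UTC + 0h15m = 16:45 local.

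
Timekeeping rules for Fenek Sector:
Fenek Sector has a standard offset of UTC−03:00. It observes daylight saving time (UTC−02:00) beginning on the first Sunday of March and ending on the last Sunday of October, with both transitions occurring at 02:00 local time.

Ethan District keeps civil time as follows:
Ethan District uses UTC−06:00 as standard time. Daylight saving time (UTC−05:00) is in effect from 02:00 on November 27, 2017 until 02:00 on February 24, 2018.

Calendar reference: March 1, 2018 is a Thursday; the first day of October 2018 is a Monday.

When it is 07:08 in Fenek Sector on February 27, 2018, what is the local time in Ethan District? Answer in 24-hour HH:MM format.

04:08

1 March 2018 is a Thursday, so the first Sunday is March 4.
1 October 2018 is a Monday, so Sundays fall on 7, 14, 21, 28; the last is October 28.
February 27, 2018 is outside the daylight-saving period (4 March – 28 October), so Fenek Sector is on standard time, UTC−03:00.
07:08 Fenek Sector + 3h = 10:08 UTC.
At the standard offset (UTC−06:00), 10:08 UTC − 6h = 04:08 Ethan District standard time.
The standard-time date in Ethan District, February 27, 2018, does not fall between 27 November 2017 and 24 February 2018, so daylight saving is not in effect and Ethan District is at UTC−06:00.
10:08 UTC − 6h = 04:08 Ethan District.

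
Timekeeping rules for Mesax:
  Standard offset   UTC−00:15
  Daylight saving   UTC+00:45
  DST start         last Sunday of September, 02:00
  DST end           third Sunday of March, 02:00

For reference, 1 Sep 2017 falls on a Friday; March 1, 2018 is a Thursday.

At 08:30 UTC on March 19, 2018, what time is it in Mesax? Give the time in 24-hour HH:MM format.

1 September 2017 is a Friday, so Sundays fall on 3, 10, 17, 24; the last is September 24.
1 March 2018 is a Thursday, so the first Sunday is March 4 and the third is March 18.
At the standard offset (UTC−00:15), 08:30 UTC − 0h15m = 08:15 Mesax standard time.
The standard-time date in Mesax, March 19, 2018, does not fall between 24 September 2017 and 18 March 2018, so daylight saving is not in effect and Mesax is at UTC−00:15.
08:30 UTC − 0h15m = 08:15 local.

08:15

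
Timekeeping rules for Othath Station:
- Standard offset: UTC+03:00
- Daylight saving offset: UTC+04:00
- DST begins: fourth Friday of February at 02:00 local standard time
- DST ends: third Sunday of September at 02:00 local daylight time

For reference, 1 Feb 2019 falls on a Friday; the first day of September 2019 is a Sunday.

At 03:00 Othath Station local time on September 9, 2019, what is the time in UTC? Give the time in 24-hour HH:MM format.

23:00

1 February 2019 is a Friday, so the first Friday is February 1 and the fourth is February 22.
1 September 2019 is a Sunday, so the first Sunday is September 1 and the third is September 15.
Daylight saving runs 22 February – 15 September; September 9, 2019 is inside that window, so Othath Station is at UTC+04:00.
03:00 local − 4h = 23:00 UTC (rolling into the previous day, 8 September 2019).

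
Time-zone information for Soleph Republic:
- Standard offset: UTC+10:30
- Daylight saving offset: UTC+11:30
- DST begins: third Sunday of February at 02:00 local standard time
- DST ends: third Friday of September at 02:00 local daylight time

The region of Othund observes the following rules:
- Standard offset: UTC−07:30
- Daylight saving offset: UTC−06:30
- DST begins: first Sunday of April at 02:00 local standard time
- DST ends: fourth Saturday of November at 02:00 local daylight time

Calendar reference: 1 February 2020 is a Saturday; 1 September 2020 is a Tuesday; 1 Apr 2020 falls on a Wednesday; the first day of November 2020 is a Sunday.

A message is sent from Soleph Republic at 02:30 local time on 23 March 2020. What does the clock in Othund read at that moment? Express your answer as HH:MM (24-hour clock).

07:30

1 February 2020 is a Saturday, so the first Sunday is February 2 and the third is February 16.
1 September 2020 is a Tuesday, so the first Friday is September 4 and the third is September 18.
23 March 2020 lies within the daylight-saving period (16 February – 18 September), so Soleph Republic is on daylight time, UTC+11:30.
02:30 Soleph Republic − 11h30m = 15:00 UTC (rolling into the previous day, 22 March 2020).
1 April 2020 is a Wednesday, so the first Sunday is April 5.
1 November 2020 is a Sunday, so the first Saturday is November 7 and the fourth is November 28.
At the standard offset (UTC−07:30), 15:00 UTC − 7h30m = 07:30 Othund standard time.
The standard-time date in Othund, 22 March 2020, does not fall between 5 April and 28 November, so daylight saving is not in effect and Othund is at UTC−07:30.
15:00 UTC − 7h30m = 07:30 Othund.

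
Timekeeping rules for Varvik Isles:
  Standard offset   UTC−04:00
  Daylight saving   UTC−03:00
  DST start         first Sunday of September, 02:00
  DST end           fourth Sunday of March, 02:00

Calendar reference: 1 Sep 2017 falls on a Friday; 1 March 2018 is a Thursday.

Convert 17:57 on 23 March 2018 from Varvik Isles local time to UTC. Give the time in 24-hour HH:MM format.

1 September 2017 is a Friday, so the first Sunday is September 3.
1 March 2018 is a Thursday, so the first Sunday is March 4 and the fourth is March 25.
23 March 2018 lies within the daylight-saving period (3 September 2017 – 25 March 2018), so Varvik Isles is on daylight time, UTC−03:00.
17:57 local + 3h = 20:57 UTC.

20:57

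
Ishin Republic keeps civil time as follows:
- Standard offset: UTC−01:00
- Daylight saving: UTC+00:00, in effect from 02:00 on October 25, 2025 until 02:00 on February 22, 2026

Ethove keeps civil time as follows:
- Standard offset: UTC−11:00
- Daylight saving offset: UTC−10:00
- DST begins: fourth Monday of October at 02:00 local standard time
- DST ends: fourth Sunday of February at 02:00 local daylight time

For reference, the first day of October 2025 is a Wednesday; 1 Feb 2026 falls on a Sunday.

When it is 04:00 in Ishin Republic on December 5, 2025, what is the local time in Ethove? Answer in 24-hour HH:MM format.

Daylight saving runs 25 October 2025 – 22 February 2026; December 5, 2025 is inside that window, so Ishin Republic is at UTC+00:00.
04:00 Ishin Republic − 0h = 04:00 UTC.
1 October 2025 is a Wednesday, so the first Monday is October 6 and the fourth is October 27.
1 February 2026 is a Sunday, so the first Sunday is February 1 and the fourth is February 22.
At the standard offset (UTC−11:00), 04:00 UTC − 11h = 17:00 Ethove standard time (rolling into the previous day, 4 December 2025).
The standard-time date in Ethove, December 4, 2025, lies within the daylight-saving period (27 October 2025 – 22 February 2026), so Ethove is on daylight time, UTC−10:00.
04:00 UTC − 10h = 18:00 Ethove (rolling into the previous day, 4 December 2025).

18:00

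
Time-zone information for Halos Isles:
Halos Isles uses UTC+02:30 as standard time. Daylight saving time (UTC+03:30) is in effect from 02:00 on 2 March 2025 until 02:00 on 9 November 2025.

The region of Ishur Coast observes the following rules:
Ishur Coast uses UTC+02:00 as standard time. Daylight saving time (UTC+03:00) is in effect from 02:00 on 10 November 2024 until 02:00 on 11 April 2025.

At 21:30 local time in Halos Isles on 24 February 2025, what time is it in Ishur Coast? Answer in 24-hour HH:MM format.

24 February 2025 is outside the daylight-saving period (2 March – 9 November), so Halos Isles is on standard time, UTC+02:30.
21:30 Halos Isles − 2h30m = 19:00 UTC.
At the standard offset (UTC+02:00), 19:00 UTC + 2h = 21:00 Ishur Coast standard time.
The standard-time date in Ishur Coast, 24 February 2025, lies within the daylight-saving period (10 November 2024 – 11 April 2025), so Ishur Coast is on daylight time, UTC+03:00.
19:00 UTC + 3h = 22:00 Ishur Coast.

22:00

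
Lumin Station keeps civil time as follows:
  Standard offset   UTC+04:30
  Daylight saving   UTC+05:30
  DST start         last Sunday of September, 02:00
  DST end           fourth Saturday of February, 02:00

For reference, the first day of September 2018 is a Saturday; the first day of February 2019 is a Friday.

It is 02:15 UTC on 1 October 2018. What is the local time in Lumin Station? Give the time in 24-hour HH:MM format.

1 September 2018 is a Saturday, so Sundays fall on 2, 9, 16, 23, 30; the last is September 30.
1 February 2019 is a Friday, so the first Saturday is February 2 and the fourth is February 23.
At the standard offset (UTC+04:30), 02:15 UTC + 4h30m = 06:45 Lumin Station standard time.
Daylight saving runs 30 September 2018 – 23 February 2019; the standard-time date in Lumin Station, 1 October 2018, is inside that window, so Lumin Station is at UTC+05:30.
02:15 UTC + 5h30m = 07:45 local.

07:45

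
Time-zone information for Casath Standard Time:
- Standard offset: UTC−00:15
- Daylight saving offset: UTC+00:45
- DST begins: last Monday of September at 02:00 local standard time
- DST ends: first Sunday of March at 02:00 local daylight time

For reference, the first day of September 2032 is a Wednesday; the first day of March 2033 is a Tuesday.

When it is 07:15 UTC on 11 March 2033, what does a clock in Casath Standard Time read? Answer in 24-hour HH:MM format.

1 September 2032 is a Wednesday, so Mondays fall on 6, 13, 20, 27; the last is September 27.
1 March 2033 is a Tuesday, so the first Sunday is March 6.
At the standard offset (UTC−00:15), 07:15 UTC − 0h15m = 07:00 Casath Standard Time standard time.
The standard-time date in Casath Standard Time, 11 March 2033, does not fall between 27 September 2032 and 6 March 2033, so daylight saving is not in effect and Casath Standard Time is at UTC−00:15.
07:15 UTC − 0h15m = 07:00 local.

07:00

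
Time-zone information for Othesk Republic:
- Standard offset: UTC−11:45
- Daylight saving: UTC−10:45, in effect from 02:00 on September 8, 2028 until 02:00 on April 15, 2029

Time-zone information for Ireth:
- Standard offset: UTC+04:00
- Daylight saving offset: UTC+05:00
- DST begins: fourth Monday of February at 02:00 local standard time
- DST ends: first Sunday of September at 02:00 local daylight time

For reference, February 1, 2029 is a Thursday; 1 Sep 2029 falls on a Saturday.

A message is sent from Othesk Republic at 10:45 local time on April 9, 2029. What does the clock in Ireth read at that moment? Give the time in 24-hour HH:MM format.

02:30

April 9, 2029 lies within the daylight-saving period (8 September 2028 – 15 April 2029), so Othesk Republic is on daylight time, UTC−10:45.
10:45 Othesk Republic + 10h45m = 21:30 UTC.
1 February 2029 is a Thursday, so the first Monday is February 5 and the fourth is February 26.
1 September 2029 is a Saturday, so the first Sunday is September 2.
At the standard offset (UTC+04:00), 21:30 UTC + 4h = 01:30 Ireth standard time (rolling into the next day, 10 April 2029).
The standard-time date in Ireth, April 10, 2029, lies within the daylight-saving period (26 February – 2 September), so Ireth is on daylight time, UTC+05:00.
21:30 UTC + 5h = 02:30 Ireth (rolling into the next day, 10 April 2029).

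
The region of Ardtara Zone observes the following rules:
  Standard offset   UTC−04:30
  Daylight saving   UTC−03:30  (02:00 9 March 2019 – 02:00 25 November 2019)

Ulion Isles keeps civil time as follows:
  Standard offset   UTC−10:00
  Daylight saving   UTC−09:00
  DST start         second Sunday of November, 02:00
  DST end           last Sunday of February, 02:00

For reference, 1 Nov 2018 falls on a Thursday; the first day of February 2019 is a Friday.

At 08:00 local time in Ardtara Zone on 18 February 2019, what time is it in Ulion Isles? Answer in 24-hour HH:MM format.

03:30

18 February 2019 does not fall between 9 March and 25 November, so daylight saving is not in effect and Ardtara Zone is at UTC−04:30.
08:00 Ardtara Zone + 4h30m = 12:30 UTC.
1 November 2018 is a Thursday, so the first Sunday is November 4 and the second is November 11.
1 February 2019 is a Friday, so Sundays fall on 3, 10, 17, 24; the last is February 24.
At the standard offset (UTC−10:00), 12:30 UTC − 10h = 02:30 Ulion Isles standard time.
The standard-time date in Ulion Isles, 18 February 2019, lies within the daylight-saving period (11 November 2018 – 24 February 2019), so Ulion Isles is on daylight time, UTC−09:00.
12:30 UTC − 9h = 03:30 Ulion Isles.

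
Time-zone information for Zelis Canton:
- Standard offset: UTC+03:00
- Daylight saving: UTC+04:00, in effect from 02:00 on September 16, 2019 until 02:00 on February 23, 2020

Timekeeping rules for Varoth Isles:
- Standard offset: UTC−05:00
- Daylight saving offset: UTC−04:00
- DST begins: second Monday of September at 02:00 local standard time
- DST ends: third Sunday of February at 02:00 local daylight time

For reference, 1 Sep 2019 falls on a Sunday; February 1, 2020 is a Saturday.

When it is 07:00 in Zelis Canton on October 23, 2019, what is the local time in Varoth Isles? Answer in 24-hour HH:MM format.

23:00

October 23, 2019 falls between 16 September 2019 and 23 February 2020, so daylight saving is in effect and Zelis Canton is at UTC+04:00.
07:00 Zelis Canton − 4h = 03:00 UTC.
1 September 2019 is a Sunday, so the first Monday is September 2 and the second is September 9.
1 February 2020 is a Saturday, so the first Sunday is February 2 and the third is February 16.
At the standard offset (UTC−05:00), 03:00 UTC − 5h = 22:00 Varoth Isles standard time (rolling into the previous day, 22 October 2019).
The standard-time date in Varoth Isles, October 22, 2019, falls between 9 September 2019 and 16 February 2020, so daylight saving is in effect and Varoth Isles is at UTC−04:00.
03:00 UTC − 4h = 23:00 Varoth Isles (rolling into the previous day, 22 October 2019).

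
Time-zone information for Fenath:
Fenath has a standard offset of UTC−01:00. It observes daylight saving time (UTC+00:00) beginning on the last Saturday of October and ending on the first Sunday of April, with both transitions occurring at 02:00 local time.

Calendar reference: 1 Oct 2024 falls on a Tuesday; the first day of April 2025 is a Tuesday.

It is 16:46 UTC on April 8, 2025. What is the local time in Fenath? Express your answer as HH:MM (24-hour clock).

1 October 2024 is a Tuesday, so Saturdays fall on 5, 12, 19, 26; the last is October 26.
1 April 2025 is a Tuesday, so the first Sunday is April 6.
At the standard offset (UTC−01:00), 16:46 UTC − 1h = 15:46 Fenath standard time.
The standard-time date in Fenath, April 8, 2025, does not fall between 26 October 2024 and 6 April 2025, so daylight saving is not in effect and Fenath is at UTC−01:00.
16:46 UTC − 1h = 15:46 local.

15:46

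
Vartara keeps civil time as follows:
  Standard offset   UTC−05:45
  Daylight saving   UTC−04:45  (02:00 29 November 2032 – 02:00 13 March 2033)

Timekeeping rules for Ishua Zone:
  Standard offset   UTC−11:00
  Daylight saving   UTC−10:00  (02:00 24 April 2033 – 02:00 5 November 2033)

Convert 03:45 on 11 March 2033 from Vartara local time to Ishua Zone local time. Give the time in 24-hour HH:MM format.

21:30

11 March 2033 falls between 29 November 2032 and 13 March 2033, so daylight saving is in effect and Vartara is at UTC−04:45.
03:45 Vartara + 4h45m = 08:30 UTC.
At the standard offset (UTC−11:00), 08:30 UTC − 11h = 21:30 Ishua Zone standard time (rolling into the previous day, 10 March 2033).
The standard-time date in Ishua Zone, 10 March 2033, is outside the daylight-saving period (24 April – 5 November), so Ishua Zone is on standard time, UTC−11:00.
08:30 UTC − 11h = 21:30 Ishua Zone (rolling into the previous day, 10 March 2033).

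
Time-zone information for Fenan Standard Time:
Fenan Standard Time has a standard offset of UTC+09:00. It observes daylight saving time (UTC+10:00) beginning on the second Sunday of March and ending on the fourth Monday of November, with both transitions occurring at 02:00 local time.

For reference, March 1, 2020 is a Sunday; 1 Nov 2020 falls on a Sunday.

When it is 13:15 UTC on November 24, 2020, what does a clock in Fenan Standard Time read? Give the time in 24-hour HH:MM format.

1 March 2020 is a Sunday, so the first Sunday is March 1 and the second is March 8.
1 November 2020 is a Sunday, so the first Monday is November 2 and the fourth is November 23.
At the standard offset (UTC+09:00), 13:15 UTC + 9h = 22:15 Fenan Standard Time standard time.
Daylight saving runs 8 March – 23 November; the standard-time date in Fenan Standard Time, November 24, 2020, is outside that window, so Fenan Standard Time is on standard time at UTC+09:00.
13:15 UTC + 9h = 22:15 local.

22:15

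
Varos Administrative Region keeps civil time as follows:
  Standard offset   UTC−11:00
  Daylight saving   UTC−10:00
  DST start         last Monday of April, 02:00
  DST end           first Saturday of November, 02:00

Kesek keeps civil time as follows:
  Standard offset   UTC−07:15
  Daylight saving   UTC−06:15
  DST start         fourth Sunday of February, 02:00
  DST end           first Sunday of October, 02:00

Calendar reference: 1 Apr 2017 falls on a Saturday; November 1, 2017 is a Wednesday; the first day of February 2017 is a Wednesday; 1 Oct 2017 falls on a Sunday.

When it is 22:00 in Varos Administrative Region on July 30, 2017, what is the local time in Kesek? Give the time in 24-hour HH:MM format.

1 April 2017 is a Saturday, so Mondays fall on 3, 10, 17, 24; the last is April 24.
1 November 2017 is a Wednesday, so the first Saturday is November 4.
July 30, 2017 falls between 24 April and 4 November, so daylight saving is in effect and Varos Administrative Region is at UTC−10:00.
22:00 Varos Administrative Region + 10h = 08:00 UTC (rolling into the next day, 31 July 2017).
1 February 2017 is a Wednesday, so the first Sunday is February 5 and the fourth is February 26.
1 October 2017 is a Sunday, so the first Sunday is October 1.
At the standard offset (UTC−07:15), 08:00 UTC − 7h15m = 00:45 Kesek standard time.
The standard-time date in Kesek, July 31, 2017, lies within the daylight-saving period (26 February – 1 October), so Kesek is on daylight time, UTC−06:15.
08:00 UTC − 6h15m = 01:45 Kesek.

01:45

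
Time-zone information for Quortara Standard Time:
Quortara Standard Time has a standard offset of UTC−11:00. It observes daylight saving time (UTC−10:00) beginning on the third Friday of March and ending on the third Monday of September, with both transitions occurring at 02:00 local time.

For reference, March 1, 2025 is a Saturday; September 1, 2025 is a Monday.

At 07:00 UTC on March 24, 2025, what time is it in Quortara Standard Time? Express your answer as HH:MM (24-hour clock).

21:00

1 March 2025 is a Saturday, so the first Friday is March 7 and the third is March 21.
1 September 2025 is a Monday, so the first Monday is September 1 and the third is September 15.
At the standard offset (UTC−11:00), 07:00 UTC − 11h = 20:00 Quortara Standard Time standard time (rolling into the previous day, 23 March 2025).
The standard-time date in Quortara Standard Time, March 23, 2025, falls between 21 March and 15 September, so daylight saving is in effect and Quortara Standard Time is at UTC−10:00.
07:00 UTC − 10h = 21:00 local (rolling into the previous day, 23 March 2025).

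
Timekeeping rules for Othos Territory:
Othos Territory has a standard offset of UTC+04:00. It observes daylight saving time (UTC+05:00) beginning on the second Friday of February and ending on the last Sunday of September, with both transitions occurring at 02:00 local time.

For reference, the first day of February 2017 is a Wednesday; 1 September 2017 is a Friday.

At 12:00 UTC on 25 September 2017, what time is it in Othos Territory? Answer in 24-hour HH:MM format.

16:00

1 February 2017 is a Wednesday, so the first Friday is February 3 and the second is February 10.
1 September 2017 is a Friday, so Sundays fall on 3, 10, 17, 24; the last is September 24.
At the standard offset (UTC+04:00), 12:00 UTC + 4h = 16:00 Othos Territory standard time.
The standard-time date in Othos Territory, 25 September 2017, does not fall between 10 February and 24 September, so daylight saving is not in effect and Othos Territory is at UTC+04:00.
12:00 UTC + 4h = 16:00 local.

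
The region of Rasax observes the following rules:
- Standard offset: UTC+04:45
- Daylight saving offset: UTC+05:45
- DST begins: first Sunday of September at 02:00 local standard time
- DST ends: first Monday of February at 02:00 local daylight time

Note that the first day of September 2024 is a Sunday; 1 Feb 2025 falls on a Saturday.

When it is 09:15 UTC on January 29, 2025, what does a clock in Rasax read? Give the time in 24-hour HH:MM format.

1 September 2024 is a Sunday, so the first Sunday is September 1.
1 February 2025 is a Saturday, so the first Monday is February 3.
At the standard offset (UTC+04:45), 09:15 UTC + 4h45m = 14:00 Rasax standard time.
Daylight saving runs 1 September 2024 – 3 February 2025; the standard-time date in Rasax, January 29, 2025, is inside that window, so Rasax is at UTC+05:45.
09:15 UTC + 5h45m = 15:00 local.

15:00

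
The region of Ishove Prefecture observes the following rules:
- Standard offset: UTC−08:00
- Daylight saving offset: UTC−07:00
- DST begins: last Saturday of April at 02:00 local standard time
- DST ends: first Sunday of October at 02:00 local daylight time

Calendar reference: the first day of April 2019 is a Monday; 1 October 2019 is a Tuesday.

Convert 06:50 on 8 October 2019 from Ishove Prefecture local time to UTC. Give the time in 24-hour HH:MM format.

14:50

1 April 2019 is a Monday, so Saturdays fall on 6, 13, 20, 27; the last is April 27.
1 October 2019 is a Tuesday, so the first Sunday is October 6.
8 October 2019 is outside the daylight-saving period (27 April – 6 October), so Ishove Prefecture is on standard time, UTC−08:00.
06:50 local + 8h = 14:50 UTC.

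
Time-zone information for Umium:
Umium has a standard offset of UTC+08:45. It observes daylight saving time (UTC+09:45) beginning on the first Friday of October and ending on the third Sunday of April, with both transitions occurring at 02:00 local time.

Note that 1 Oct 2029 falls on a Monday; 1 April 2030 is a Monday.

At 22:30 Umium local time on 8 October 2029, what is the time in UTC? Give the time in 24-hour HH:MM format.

1 October 2029 is a Monday, so the first Friday is October 5.
1 April 2030 is a Monday, so the first Sunday is April 7 and the third is April 21.
8 October 2029 falls between 5 October 2029 and 21 April 2030, so daylight saving is in effect and Umium is at UTC+09:45.
22:30 local − 9h45m = 12:45 UTC.

12:45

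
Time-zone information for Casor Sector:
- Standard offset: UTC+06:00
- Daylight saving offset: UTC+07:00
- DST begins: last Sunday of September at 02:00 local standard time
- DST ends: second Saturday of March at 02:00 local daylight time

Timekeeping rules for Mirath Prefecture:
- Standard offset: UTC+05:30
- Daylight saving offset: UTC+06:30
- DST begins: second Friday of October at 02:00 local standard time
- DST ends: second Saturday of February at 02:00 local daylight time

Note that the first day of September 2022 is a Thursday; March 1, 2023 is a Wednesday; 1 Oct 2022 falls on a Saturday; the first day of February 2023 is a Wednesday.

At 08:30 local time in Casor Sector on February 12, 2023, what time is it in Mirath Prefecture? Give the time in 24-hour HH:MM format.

07:00

1 September 2022 is a Thursday, so Sundays fall on 4, 11, 18, 25; the last is September 25.
1 March 2023 is a Wednesday, so the first Saturday is March 4 and the second is March 11.
February 12, 2023 falls between 25 September 2022 and 11 March 2023, so daylight saving is in effect and Casor Sector is at UTC+07:00.
08:30 Casor Sector − 7h = 01:30 UTC.
1 October 2022 is a Saturday, so the first Friday is October 7 and the second is October 14.
1 February 2023 is a Wednesday, so the first Saturday is February 4 and the second is February 11.
At the standard offset (UTC+05:30), 01:30 UTC + 5h30m = 07:00 Mirath Prefecture standard time.
The standard-time date in Mirath Prefecture, February 12, 2023, does not fall between 14 October 2022 and 11 February 2023, so daylight saving is not in effect and Mirath Prefecture is at UTC+05:30.
01:30 UTC + 5h30m = 07:00 Mirath Prefecture.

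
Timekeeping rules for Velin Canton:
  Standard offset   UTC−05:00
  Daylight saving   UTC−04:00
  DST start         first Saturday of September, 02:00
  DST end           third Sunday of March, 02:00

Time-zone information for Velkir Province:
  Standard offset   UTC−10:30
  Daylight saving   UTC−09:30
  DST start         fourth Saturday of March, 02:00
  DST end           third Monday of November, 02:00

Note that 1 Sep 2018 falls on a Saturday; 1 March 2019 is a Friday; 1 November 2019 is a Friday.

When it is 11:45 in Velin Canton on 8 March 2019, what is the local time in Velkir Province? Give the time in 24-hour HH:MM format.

05:15

1 September 2018 is a Saturday, so the first Saturday is September 1.
1 March 2019 is a Friday, so the first Sunday is March 3 and the third is March 17.
8 March 2019 lies within the daylight-saving period (1 September 2018 – 17 March 2019), so Velin Canton is on daylight time, UTC−04:00.
11:45 Velin Canton + 4h = 15:45 UTC.
1 March 2019 is a Friday, so the first Saturday is March 2 and the fourth is March 23.
1 November 2019 is a Friday, so the first Monday is November 4 and the third is November 18.
At the standard offset (UTC−10:30), 15:45 UTC − 10h30m = 05:15 Velkir Province standard time.
The standard-time date in Velkir Province, 8 March 2019, does not fall between 23 March and 18 November, so daylight saving is not in effect and Velkir Province is at UTC−10:30.
15:45 UTC − 10h30m = 05:15 Velkir Province.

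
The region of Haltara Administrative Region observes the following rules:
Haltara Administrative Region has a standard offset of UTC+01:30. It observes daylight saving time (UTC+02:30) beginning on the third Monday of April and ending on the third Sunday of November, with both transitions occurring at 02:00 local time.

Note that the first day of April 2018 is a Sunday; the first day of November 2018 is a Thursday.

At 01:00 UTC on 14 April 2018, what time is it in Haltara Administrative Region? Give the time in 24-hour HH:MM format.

02:30

1 April 2018 is a Sunday, so the first Monday is April 2 and the third is April 16.
1 November 2018 is a Thursday, so the first Sunday is November 4 and the third is November 18.
At the standard offset (UTC+01:30), 01:00 UTC + 1h30m = 02:30 Haltara Administrative Region standard time.
Daylight saving runs 16 April – 18 November; the standard-time date in Haltara Administrative Region, 14 April 2018, is outside that window, so Haltara Administrative Region is on standard time at UTC+01:30.
01:00 UTC + 1h30m = 02:30 local.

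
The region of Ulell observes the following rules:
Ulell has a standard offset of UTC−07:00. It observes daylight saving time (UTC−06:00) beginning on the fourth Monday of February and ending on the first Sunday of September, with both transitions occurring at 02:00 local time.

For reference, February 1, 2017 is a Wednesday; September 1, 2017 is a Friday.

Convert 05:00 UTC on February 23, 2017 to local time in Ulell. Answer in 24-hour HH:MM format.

1 February 2017 is a Wednesday, so the first Monday is February 6 and the fourth is February 27.
1 September 2017 is a Friday, so the first Sunday is September 3.
At the standard offset (UTC−07:00), 05:00 UTC − 7h = 22:00 Ulell standard time (rolling into the previous day, 22 February 2017).
Daylight saving runs 27 February – 3 September; the standard-time date in Ulell, February 22, 2017, is outside that window, so Ulell is on standard time at UTC−07:00.
05:00 UTC − 7h = 22:00 local (rolling into the previous day, 22 February 2017).

22:00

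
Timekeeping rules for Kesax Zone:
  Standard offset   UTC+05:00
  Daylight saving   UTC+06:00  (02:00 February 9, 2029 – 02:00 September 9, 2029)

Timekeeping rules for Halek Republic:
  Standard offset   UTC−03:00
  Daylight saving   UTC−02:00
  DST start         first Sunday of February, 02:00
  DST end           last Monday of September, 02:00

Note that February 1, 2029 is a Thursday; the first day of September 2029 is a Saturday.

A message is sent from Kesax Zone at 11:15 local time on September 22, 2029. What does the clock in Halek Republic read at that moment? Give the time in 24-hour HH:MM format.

September 22, 2029 is outside the daylight-saving period (9 February – 9 September), so Kesax Zone is on standard time, UTC+05:00.
11:15 Kesax Zone − 5h = 06:15 UTC.
1 February 2029 is a Thursday, so the first Sunday is February 4.
1 September 2029 is a Saturday, so Mondays fall on 3, 10, 17, 24; the last is September 24.
At the standard offset (UTC−03:00), 06:15 UTC − 3h = 03:15 Halek Republic standard time.
Daylight saving runs 4 February – 24 September; the standard-time date in Halek Republic, September 22, 2029, is inside that window, so Halek Republic is at UTC−02:00.
06:15 UTC − 2h = 04:15 Halek Republic.

04:15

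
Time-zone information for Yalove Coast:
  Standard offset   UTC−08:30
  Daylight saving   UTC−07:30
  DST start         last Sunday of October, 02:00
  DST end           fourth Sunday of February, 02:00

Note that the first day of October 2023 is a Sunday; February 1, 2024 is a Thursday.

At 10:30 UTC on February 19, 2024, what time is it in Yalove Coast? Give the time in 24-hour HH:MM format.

03:00

1 October 2023 is a Sunday, so Sundays fall on 1, 8, 15, 22, 29; the last is October 29.
1 February 2024 is a Thursday, so the first Sunday is February 4 and the fourth is February 25.
At the standard offset (UTC−08:30), 10:30 UTC − 8h30m = 02:00 Yalove Coast standard time.
The standard-time date in Yalove Coast, February 19, 2024, falls between 29 October 2023 and 25 February 2024, so daylight saving is in effect and Yalove Coast is at UTC−07:30.
10:30 UTC − 7h30m = 03:00 local.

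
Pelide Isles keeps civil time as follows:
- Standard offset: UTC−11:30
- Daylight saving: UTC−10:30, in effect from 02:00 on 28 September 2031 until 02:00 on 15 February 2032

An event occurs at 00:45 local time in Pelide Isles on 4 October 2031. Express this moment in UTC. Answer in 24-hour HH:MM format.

11:15

4 October 2031 falls between 28 September 2031 and 15 February 2032, so daylight saving is in effect and Pelide Isles is at UTC−10:30.
00:45 local + 10h30m = 11:15 UTC.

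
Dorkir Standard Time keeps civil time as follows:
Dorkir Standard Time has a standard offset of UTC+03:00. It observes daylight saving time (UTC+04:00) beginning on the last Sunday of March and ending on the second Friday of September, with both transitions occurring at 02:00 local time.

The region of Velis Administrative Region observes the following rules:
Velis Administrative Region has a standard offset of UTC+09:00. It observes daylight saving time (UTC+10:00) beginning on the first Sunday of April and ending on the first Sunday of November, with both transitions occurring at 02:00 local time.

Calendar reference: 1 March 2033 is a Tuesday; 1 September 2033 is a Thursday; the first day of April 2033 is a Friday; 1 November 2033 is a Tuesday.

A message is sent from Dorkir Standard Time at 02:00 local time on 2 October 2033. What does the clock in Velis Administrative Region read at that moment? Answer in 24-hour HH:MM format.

09:00

1 March 2033 is a Tuesday, so Sundays fall on 6, 13, 20, 27; the last is March 27.
1 September 2033 is a Thursday, so the first Friday is September 2 and the second is September 9.
2 October 2033 does not fall between 27 March and 9 September, so daylight saving is not in effect and Dorkir Standard Time is at UTC+03:00.
02:00 Dorkir Standard Time − 3h = 23:00 UTC (rolling into the previous day, 1 October 2033).
1 April 2033 is a Friday, so the first Sunday is April 3.
1 November 2033 is a Tuesday, so the first Sunday is November 6.
At the standard offset (UTC+09:00), 23:00 UTC + 9h = 08:00 Velis Administrative Region standard time (rolling into the next day, 2 October 2033).
Daylight saving runs 3 April – 6 November; the standard-time date in Velis Administrative Region, 2 October 2033, is inside that window, so Velis Administrative Region is at UTC+10:00.
23:00 UTC + 10h = 09:00 Velis Administrative Region (rolling into the next day, 2 October 2033).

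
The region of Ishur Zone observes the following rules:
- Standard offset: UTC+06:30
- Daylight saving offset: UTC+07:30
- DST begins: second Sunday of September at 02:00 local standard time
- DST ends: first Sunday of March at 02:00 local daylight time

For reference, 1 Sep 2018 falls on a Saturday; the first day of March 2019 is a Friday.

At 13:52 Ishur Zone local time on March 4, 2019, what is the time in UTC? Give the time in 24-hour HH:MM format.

1 September 2018 is a Saturday, so the first Sunday is September 2 and the second is September 9.
1 March 2019 is a Friday, so the first Sunday is March 3.
March 4, 2019 does not fall between 9 September 2018 and 3 March 2019, so daylight saving is not in effect and Ishur Zone is at UTC+06:30.
13:52 local − 6h30m = 07:22 UTC.

07:22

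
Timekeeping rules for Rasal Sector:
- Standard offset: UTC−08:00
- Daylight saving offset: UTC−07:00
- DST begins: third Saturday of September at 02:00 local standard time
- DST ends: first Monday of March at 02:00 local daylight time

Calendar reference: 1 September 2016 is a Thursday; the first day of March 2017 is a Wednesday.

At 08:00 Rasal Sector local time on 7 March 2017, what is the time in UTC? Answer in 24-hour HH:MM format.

16:00

1 September 2016 is a Thursday, so the first Saturday is September 3 and the third is September 17.
1 March 2017 is a Wednesday, so the first Monday is March 6.
7 March 2017 does not fall between 17 September 2016 and 6 March 2017, so daylight saving is not in effect and Rasal Sector is at UTC−08:00.
08:00 local + 8h = 16:00 UTC.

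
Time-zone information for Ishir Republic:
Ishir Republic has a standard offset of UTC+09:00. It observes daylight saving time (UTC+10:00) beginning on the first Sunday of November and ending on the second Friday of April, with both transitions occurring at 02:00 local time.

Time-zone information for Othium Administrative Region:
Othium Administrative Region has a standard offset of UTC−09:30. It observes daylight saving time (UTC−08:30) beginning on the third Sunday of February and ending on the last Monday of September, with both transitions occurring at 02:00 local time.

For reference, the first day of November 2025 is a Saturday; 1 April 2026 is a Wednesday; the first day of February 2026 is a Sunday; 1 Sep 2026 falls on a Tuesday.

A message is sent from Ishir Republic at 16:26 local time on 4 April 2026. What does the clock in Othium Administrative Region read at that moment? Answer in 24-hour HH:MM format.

21:56

1 November 2025 is a Saturday, so the first Sunday is November 2.
1 April 2026 is a Wednesday, so the first Friday is April 3 and the second is April 10.
4 April 2026 falls between 2 November 2025 and 10 April 2026, so daylight saving is in effect and Ishir Republic is at UTC+10:00.
16:26 Ishir Republic − 10h = 06:26 UTC.
1 February 2026 is a Sunday, so the first Sunday is February 1 and the third is February 15.
1 September 2026 is a Tuesday, so Mondays fall on 7, 14, 21, 28; the last is September 28.
At the standard offset (UTC−09:30), 06:26 UTC − 9h30m = 20:56 Othium Administrative Region standard time (rolling into the previous day, 3 April 2026).
The standard-time date in Othium Administrative Region, 3 April 2026, lies within the daylight-saving period (15 February – 28 September), so Othium Administrative Region is on daylight time, UTC−08:30.
06:26 UTC − 8h30m = 21:56 Othium Administrative Region (rolling into the previous day, 3 April 2026).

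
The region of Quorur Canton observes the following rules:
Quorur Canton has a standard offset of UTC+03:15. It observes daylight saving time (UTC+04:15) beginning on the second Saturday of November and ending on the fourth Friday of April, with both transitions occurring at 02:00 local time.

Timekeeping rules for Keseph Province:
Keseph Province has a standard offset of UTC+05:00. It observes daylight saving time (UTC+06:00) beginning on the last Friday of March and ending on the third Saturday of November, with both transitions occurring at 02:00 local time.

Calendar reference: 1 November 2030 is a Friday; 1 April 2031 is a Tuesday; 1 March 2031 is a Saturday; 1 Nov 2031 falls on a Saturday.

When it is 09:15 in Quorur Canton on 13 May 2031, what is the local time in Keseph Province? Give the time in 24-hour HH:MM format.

12:00

1 November 2030 is a Friday, so the first Saturday is November 2 and the second is November 9.
1 April 2031 is a Tuesday, so the first Friday is April 4 and the fourth is April 25.
Daylight saving runs 9 November 2030 – 25 April 2031; 13 May 2031 is outside that window, so Quorur Canton is on standard time at UTC+03:15.
09:15 Quorur Canton − 3h15m = 06:00 UTC.
1 March 2031 is a Saturday, so Fridays fall on 7, 14, 21, 28; the last is March 28.
1 November 2031 is a Saturday, so the first Saturday is November 1 and the third is November 15.
At the standard offset (UTC+05:00), 06:00 UTC + 5h = 11:00 Keseph Province standard time.
The standard-time date in Keseph Province, 13 May 2031, falls between 28 March and 15 November, so daylight saving is in effect and Keseph Province is at UTC+06:00.
06:00 UTC + 6h = 12:00 Keseph Province.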